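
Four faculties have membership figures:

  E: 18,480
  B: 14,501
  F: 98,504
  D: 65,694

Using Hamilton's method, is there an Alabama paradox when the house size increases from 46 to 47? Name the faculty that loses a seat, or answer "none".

At 46 seats: E 4, B 4, F 23, D 15.
At 47 seats: E 4, B 3, F 24, D 16.
B drops from 4 to 3.

B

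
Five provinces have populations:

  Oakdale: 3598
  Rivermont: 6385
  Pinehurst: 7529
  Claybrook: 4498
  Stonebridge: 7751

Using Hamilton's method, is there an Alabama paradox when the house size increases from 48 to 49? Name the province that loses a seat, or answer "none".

none

At 48 seats: Oakdale 6, Rivermont 10, Pinehurst 12, Claybrook 7, Stonebridge 13.
At 49 seats: Oakdale 6, Rivermont 11, Pinehurst 12, Claybrook 7, Stonebridge 13.
No province's allocation decreased.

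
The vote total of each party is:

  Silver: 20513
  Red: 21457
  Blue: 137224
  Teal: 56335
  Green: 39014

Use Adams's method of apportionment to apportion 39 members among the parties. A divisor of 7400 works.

Silver 3, Red 3, Blue 19, Teal 8, Green 6

With modified divisor 7400: modified quotas Silver 2.772, Red 2.900, Blue 18.544, Teal 7.613, Green 5.272.
Rounding up: Silver 3, Red 3, Blue 19, Teal 8, Green 6 (total 39).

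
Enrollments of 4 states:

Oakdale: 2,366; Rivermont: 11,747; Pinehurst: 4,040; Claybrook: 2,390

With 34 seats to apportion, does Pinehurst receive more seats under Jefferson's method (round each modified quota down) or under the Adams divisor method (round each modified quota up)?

Jefferson: Oakdale 4, Rivermont 20, Pinehurst 6, Claybrook 4.
Adams: Oakdale 4, Rivermont 19, Pinehurst 7, Claybrook 4.
Pinehurst gets 6 under Jefferson and 7 under Adams.

Adams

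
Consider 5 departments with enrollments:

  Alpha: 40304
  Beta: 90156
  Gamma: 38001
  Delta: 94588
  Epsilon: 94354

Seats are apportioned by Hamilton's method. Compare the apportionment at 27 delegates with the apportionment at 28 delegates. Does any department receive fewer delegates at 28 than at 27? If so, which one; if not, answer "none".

At 27 seats: Alpha 3, Beta 7, Gamma 3, Delta 7, Epsilon 7.
At 28 seats: Alpha 3, Beta 7, Gamma 3, Delta 8, Epsilon 7.
No department's allocation decreased.

none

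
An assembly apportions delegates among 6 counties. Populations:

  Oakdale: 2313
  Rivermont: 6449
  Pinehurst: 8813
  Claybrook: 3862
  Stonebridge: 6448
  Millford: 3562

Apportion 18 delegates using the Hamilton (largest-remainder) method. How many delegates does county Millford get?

Total 31447; standard divisor 31447/18 ≈ 1747.056.
Standard quotas: Oakdale 1.3239, Rivermont 3.6914, Pinehurst 5.0445, Claybrook 2.2106, Stonebridge 3.6908, Millford 2.0389.
Lower quotas: Oakdale 1, Rivermont 3, Pinehurst 5, Claybrook 2, Stonebridge 3, Millford 2 (sum 16, leaving 2 seats).
Remainders in descending order: Rivermont 0.6914, Stonebridge 0.6908, Oakdale 0.3239, Claybrook 0.2106, Pinehurst 0.0445, Millford 0.0389.
Largest remainders: Rivermont, Stonebridge receive the extra seats.
Millford receives 2.

2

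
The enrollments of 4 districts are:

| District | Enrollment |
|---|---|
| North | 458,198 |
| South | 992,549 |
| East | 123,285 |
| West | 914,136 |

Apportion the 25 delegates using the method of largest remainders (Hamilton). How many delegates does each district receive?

Total 2488168; standard divisor 2488168/25 ≈ 99526.72.
Standard quotas: North 4.6038, South 9.9727, East 1.2387, West 9.1848.
Lower quotas: North 4, South 9, East 1, West 9 (sum 23, leaving 2 seats).
Remainders in descending order: South 0.9727, North 0.6038, East 0.2387, West 0.1848.
Largest remainders: South, North receive the extra seats.

North 5, South 10, East 1, West 9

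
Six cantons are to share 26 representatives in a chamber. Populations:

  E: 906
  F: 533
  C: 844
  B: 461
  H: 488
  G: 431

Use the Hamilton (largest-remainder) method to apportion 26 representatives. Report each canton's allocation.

E 6, F 4, C 6, B 3, H 4, G 3

Total 3663; standard divisor 3663/26 ≈ 140.885.
Standard quotas: E 6.431, F 3.783, C 5.991, B 3.272, H 3.464, G 3.059.
Lower quotas: E 6, F 3, C 5, B 3, H 3, G 3 (sum 23, leaving 3 seats).
Remainders in descending order: C 0.991, F 0.783, H 0.464, E 0.431, B 0.272, G 0.059.
Largest remainders: C, F, H receive the extra seats.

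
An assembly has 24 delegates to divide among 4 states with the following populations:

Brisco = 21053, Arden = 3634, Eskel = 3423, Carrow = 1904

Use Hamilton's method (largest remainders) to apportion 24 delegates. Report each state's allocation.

Brisco=17, Arden=3, Eskel=3, Carrow=1

Standard divisor: 30014 ÷ 24 ≈ 1250.583.
Standard quotas: Brisco 16.8345, Arden 2.9058, Eskel 2.7371, Carrow 1.5225.
Lower quotas: Brisco 16, Arden 2, Eskel 2, Carrow 1 (sum 21, leaving 3 seats).
Remainders in descending order: Arden 0.9058, Brisco 0.8345, Eskel 0.7371, Carrow 0.5225.
Largest remainders: Arden, Brisco, Eskel receive the extra seats.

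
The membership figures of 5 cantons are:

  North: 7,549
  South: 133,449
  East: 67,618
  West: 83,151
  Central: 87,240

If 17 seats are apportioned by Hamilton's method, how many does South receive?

6

The standard divisor is 379007/17 ≈ 22294.529.
Standard quotas: North 0.3386, South 5.9857, East 3.0329, West 3.7297, Central 3.9131.
Lower quotas: North 0, South 5, East 3, West 3, Central 3 (sum 14, leaving 3 seats).
Remainders in descending order: South 0.9857, Central 0.9131, West 0.7297, North 0.3386, East 0.0329.
The surplus seats go to South, Central, West.
South receives 6.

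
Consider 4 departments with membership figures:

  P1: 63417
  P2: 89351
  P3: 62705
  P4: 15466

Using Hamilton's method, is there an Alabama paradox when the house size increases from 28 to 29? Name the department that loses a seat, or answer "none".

none

At 28 seats: P1 8, P2 11, P3 7, P4 2.
At 29 seats: P1 8, P2 11, P3 8, P4 2.
No department's allocation decreased.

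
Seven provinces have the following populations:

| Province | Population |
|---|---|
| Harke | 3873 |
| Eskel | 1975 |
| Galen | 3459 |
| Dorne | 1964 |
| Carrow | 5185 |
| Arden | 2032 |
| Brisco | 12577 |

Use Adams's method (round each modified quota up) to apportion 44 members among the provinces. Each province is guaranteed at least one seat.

Standard divisor 31065/44 ≈ 706.023; standard quotas: Harke 5.486, Eskel 2.797, Galen 4.899, Dorne 2.782, Carrow 7.344, Arden 2.878, Brisco 17.814.
Rounding up gives 6, 3, 5, 3, 8, 3, 18 = 46 seats, so the divisor must be adjusted.
With modified divisor 760: modified quotas Harke 5.096, Eskel 2.599, Galen 4.551, Dorne 2.584, Carrow 6.822, Arden 2.674, Brisco 16.549.
Rounding up: Harke 6, Eskel 3, Galen 5, Dorne 3, Carrow 7, Arden 3, Brisco 17 (total 44).

Harke=6, Eskel=3, Galen=5, Dorne=3, Carrow=7, Arden=3, Brisco=17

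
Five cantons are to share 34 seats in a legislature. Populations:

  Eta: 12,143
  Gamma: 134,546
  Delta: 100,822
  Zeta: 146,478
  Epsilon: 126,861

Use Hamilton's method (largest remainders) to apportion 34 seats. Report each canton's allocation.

The standard divisor is 520850/34 ≈ 15319.118.
Standard quotas: Eta 0.7927, Gamma 8.7829, Delta 6.5814, Zeta 9.5618, Epsilon 8.2812.
Lower quotas: Eta 0, Gamma 8, Delta 6, Zeta 9, Epsilon 8 (sum 31, leaving 3 seats).
Remainders in descending order: Eta 0.7927, Gamma 0.7829, Delta 0.5814, Zeta 0.5618, Epsilon 0.2812.
Largest remainders: Eta, Gamma, Delta receive the extra seats.

Eta: 1, Gamma: 9, Delta: 7, Zeta: 9, Epsilon: 8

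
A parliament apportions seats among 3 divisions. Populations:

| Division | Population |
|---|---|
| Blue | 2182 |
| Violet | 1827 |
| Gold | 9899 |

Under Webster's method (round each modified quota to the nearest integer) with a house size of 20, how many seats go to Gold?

Standard divisor 13908/20 ≈ 695.4; standard quotas: Blue 3.138, Violet 2.627, Gold 14.235.
Rounding to the nearest integer gives Blue 3, Violet 3, Gold 14 — total 20, matching the house size, so no adjustment is needed.
Gold receives 14.

14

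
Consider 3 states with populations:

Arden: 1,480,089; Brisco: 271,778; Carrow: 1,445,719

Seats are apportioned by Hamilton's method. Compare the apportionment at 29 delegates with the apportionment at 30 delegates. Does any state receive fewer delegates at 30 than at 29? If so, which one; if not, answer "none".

At 29 seats: Arden 13, Brisco 3, Carrow 13.
At 30 seats: Arden 14, Brisco 2, Carrow 14.
Brisco drops from 3 to 2.

Brisco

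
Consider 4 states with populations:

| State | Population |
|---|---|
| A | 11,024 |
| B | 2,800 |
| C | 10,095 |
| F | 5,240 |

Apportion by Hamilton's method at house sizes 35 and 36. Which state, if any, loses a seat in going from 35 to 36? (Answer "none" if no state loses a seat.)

B

At 35 seats: A 13, B 4, C 12, F 6.
At 36 seats: A 14, B 3, C 12, F 7.
B drops from 4 to 3.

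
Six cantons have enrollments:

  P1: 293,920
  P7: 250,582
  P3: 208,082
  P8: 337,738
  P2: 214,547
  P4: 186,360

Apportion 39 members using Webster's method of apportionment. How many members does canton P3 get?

Standard divisor 1491229/39 ≈ 38236.641; standard quotas: P1 7.687, P7 6.553, P3 5.442, P8 8.833, P2 5.611, P4 4.874.
Rounding to the nearest integer gives 8, 7, 5, 9, 6, 5 = 40 seats, so the divisor must be adjusted.
With modified divisor 38800: modified quotas P1 7.575, P7 6.458, P3 5.363, P8 8.705, P2 5.530, P4 4.803.
Rounding to the nearest integer: P1 8, P7 6, P3 5, P8 9, P2 6, P4 5 (total 39).
P3 receives 5.

5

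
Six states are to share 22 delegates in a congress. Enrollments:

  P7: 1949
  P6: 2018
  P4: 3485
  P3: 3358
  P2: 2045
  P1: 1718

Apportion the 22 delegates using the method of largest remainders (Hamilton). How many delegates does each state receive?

P7 3, P6 3, P4 5, P3 5, P2 3, P1 3

The standard divisor is 14573/22 ≈ 662.409.
Standard quotas: P7 2.942, P6 3.046, P4 5.261, P3 5.069, P2 3.087, P1 2.594.
Lower quotas: P7 2, P6 3, P4 5, P3 5, P2 3, P1 2 (sum 20, leaving 2 seats).
Remainders in descending order: P7 0.942, P1 0.594, P4 0.261, P2 0.087, P3 0.069, P6 0.046.
The surplus seats go to P7, P1.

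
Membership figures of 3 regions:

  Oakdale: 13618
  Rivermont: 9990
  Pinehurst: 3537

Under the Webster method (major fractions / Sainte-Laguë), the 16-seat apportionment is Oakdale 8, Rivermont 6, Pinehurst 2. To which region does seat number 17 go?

Priority for the next seat is population ÷ (current seats + 0.5).
Priorities: Oakdale 1602.118, Rivermont 1536.923, Pinehurst 1414.800.
Highest priority: Oakdale.

Oakdale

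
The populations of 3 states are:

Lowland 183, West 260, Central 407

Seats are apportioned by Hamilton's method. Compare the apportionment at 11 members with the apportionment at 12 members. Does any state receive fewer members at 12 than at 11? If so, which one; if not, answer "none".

At 11 seats: Lowland 3, West 3, Central 5.
At 12 seats: Lowland 2, West 4, Central 6.
Lowland drops from 3 to 2.

Lowland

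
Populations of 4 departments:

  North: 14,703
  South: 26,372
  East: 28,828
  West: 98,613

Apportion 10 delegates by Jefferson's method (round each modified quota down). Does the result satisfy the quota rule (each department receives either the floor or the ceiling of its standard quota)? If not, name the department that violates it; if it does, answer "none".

none

Standard quotas: North 0.872, South 1.565, East 1.711, West 5.852.
Jefferson allocation: North 1, South 1, East 2, West 6.
Every allocation lies between the lower and upper quota.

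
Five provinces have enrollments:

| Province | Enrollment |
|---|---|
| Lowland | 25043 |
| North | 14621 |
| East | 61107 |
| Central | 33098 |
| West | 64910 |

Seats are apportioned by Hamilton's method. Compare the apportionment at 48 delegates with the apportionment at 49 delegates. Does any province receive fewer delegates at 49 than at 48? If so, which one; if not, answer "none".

At 48 seats: Lowland 6, North 3, East 15, Central 8, West 16.
At 49 seats: Lowland 6, North 4, East 15, Central 8, West 16.
No province's allocation decreased.

none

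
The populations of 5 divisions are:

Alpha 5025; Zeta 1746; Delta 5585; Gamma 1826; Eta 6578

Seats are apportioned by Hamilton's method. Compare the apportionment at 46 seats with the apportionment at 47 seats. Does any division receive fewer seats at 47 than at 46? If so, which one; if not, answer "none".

none

At 46 seats: Alpha 11, Zeta 4, Delta 12, Gamma 4, Eta 15.
At 47 seats: Alpha 11, Zeta 4, Delta 13, Gamma 4, Eta 15.
No division's allocation decreased.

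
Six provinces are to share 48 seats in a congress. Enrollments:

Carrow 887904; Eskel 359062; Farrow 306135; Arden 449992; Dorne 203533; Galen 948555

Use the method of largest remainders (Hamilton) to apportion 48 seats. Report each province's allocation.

Standard divisor: 3155181 ÷ 48 ≈ 65732.938.
Standard quotas: Carrow 13.5077, Eskel 5.4624, Farrow 4.6573, Arden 6.8458, Dorne 3.0964, Galen 14.4304.
Lower quotas: Carrow 13, Eskel 5, Farrow 4, Arden 6, Dorne 3, Galen 14 (sum 45, leaving 3 seats).
Remainders in descending order: Arden 0.8458, Farrow 0.6573, Carrow 0.5077, Eskel 0.4624, Galen 0.4304, Dorne 0.0964.
The surplus seats go to Arden, Farrow, Carrow.

Carrow 14, Eskel 5, Farrow 5, Arden 7, Dorne 3, Galen 14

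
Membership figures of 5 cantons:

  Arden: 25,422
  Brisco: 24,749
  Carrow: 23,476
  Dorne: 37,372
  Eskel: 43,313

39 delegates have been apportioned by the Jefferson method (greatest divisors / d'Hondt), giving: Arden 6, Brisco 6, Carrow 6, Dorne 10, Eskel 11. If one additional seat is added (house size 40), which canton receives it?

Priority for the next seat is population ÷ (current seats + 1).
Priorities: Arden 3631.714, Brisco 3535.571, Carrow 3353.714, Dorne 3397.455, Eskel 3609.417.
Highest priority: Arden.

Arden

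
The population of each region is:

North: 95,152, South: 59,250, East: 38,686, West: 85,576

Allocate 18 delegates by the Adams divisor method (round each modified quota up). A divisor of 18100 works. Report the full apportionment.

North: 6, South: 4, East: 3, West: 5

With modified divisor 18100: modified quotas North 5.257, South 3.273, East 2.137, West 4.728.
Rounding up: North 6, South 4, East 3, West 5 (total 18).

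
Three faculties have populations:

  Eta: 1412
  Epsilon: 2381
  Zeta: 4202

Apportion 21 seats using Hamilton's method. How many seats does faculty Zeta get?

11

Standard divisor: 7995 ÷ 21 ≈ 380.714.
Standard quotas: Eta 3.709, Epsilon 6.254, Zeta 11.037.
Lower quotas: Eta 3, Epsilon 6, Zeta 11 (sum 20, leaving 1 seat).
Remainders in descending order: Eta 0.709, Epsilon 0.254, Zeta 0.037.
The surplus seat goes to Eta.
Zeta receives 11.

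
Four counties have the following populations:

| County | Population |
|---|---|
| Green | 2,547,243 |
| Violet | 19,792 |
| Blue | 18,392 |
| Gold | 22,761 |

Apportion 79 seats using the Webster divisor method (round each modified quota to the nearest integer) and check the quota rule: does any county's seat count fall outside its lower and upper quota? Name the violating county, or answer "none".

Standard quotas: Green 77.154, Violet 0.599, Blue 0.557, Gold 0.689.
Webster allocation: Green 76, Violet 1, Blue 1, Gold 1.
Green has quota 77.154 (lower 77, upper 78) but receives 76 — outside the quota interval.

Green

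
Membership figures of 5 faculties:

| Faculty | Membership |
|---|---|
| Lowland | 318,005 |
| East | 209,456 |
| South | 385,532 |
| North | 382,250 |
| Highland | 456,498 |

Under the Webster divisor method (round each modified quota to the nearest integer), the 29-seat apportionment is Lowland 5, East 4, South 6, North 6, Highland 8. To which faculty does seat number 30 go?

Priority for the next seat is population ÷ (current seats + 0.5).
Priorities: Lowland 57819.091, East 46545.778, South 59312.615, North 58807.692, Highland 53705.647.
Highest priority: South.

South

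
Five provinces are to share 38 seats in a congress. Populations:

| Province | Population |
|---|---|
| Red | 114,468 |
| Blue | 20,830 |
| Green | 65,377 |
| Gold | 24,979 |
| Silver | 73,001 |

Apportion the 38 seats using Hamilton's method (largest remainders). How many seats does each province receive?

The standard divisor is 298655/38 ≈ 7859.342.
Standard quotas: Red 14.5646, Blue 2.6503, Green 8.3184, Gold 3.1783, Silver 9.2884.
Lower quotas: Red 14, Blue 2, Green 8, Gold 3, Silver 9 (sum 36, leaving 2 seats).
Remainders in descending order: Blue 0.6503, Red 0.5646, Green 0.3184, Silver 0.2884, Gold 0.1783.
The surplus seats go to Blue, Red.

Red=15; Blue=3; Green=8; Gold=3; Silver=9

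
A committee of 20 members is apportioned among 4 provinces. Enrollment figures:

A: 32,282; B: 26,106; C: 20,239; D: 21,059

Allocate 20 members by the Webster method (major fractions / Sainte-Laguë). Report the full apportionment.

Standard divisor 99686/20 ≈ 4984.3; standard quotas: A 6.477, B 5.238, C 4.061, D 4.225.
Rounding to the nearest integer gives 6, 5, 4, 4 = 19 seats, so the divisor must be adjusted.
With modified divisor 4900: modified quotas A 6.588, B 5.328, C 4.130, D 4.298.
Rounding to the nearest integer: A 7, B 5, C 4, D 4 (total 20).

A 7, B 5, C 4, D 4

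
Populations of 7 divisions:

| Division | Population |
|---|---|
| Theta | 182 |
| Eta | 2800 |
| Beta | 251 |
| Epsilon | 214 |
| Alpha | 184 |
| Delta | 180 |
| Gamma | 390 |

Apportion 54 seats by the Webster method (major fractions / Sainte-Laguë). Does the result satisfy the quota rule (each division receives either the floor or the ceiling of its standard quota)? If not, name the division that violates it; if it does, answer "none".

Standard quotas: Theta 2.339, Eta 35.991, Beta 3.226, Epsilon 2.751, Alpha 2.365, Delta 2.314, Gamma 5.013.
Webster allocation: Theta 2, Eta 37, Beta 3, Epsilon 3, Alpha 2, Delta 2, Gamma 5.
Eta has quota 35.991 (lower 35, upper 36) but receives 37 — outside the quota interval.

Eta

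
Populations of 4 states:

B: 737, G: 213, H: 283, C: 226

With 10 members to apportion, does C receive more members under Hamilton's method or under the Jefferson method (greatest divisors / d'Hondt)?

Hamilton

Hamilton: B 5, G 1, H 2, C 2.
Jefferson: B 6, G 1, H 2, C 1.
C gets 2 under Hamilton and 1 under Jefferson.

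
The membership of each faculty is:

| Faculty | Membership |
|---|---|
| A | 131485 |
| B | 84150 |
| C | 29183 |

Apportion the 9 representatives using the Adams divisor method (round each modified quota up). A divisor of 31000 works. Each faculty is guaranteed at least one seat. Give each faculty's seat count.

A: 5; B: 3; C: 1

With modified divisor 31000: modified quotas A 4.241, B 2.715, C 0.941.
Rounding up: A 5, B 3, C 1 (total 9).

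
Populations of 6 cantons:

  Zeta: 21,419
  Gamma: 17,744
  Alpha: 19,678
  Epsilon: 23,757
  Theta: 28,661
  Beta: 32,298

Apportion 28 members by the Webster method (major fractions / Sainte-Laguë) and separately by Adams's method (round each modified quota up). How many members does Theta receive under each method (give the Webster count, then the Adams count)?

Webster: Zeta 4, Gamma 3, Alpha 4, Epsilon 5, Theta 6, Beta 6.
Adams: Zeta 4, Gamma 4, Alpha 4, Epsilon 5, Theta 5, Beta 6.
Theta gets 6 under Webster and 5 under Adams.

6 and 5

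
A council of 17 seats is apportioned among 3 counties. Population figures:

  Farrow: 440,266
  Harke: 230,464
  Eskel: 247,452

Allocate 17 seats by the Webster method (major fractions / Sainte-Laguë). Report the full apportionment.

Standard divisor 918182/17 ≈ 54010.706; standard quotas: Farrow 8.151, Harke 4.267, Eskel 4.582.
Rounding to the nearest integer gives Farrow 8, Harke 4, Eskel 5 — total 17, matching the house size, so no adjustment is needed.

Farrow: 8; Harke: 4; Eskel: 5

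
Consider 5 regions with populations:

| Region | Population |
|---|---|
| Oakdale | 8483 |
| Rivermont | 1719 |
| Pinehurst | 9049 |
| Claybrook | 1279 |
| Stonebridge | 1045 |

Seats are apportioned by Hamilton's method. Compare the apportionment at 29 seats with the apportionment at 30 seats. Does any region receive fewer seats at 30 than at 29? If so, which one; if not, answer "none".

At 29 seats: Oakdale 11, Rivermont 2, Pinehurst 12, Claybrook 2, Stonebridge 2.
At 30 seats: Oakdale 12, Rivermont 2, Pinehurst 13, Claybrook 2, Stonebridge 1.
Stonebridge drops from 2 to 1.

Stonebridge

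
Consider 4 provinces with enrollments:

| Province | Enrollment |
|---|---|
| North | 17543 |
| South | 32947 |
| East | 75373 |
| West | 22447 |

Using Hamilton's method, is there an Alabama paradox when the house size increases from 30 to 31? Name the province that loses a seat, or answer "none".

North

At 30 seats: North 4, South 7, East 15, West 4.
At 31 seats: North 3, South 7, East 16, West 5.
North drops from 4 to 3.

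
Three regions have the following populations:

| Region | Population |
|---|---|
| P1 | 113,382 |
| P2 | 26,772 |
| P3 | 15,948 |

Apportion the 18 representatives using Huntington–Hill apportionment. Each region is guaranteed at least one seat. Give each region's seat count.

With divisor 8741: modified quotas P1 12.971, P2 3.063, P3 1.825.
Geometric-mean thresholds: P1 √(12·13)=12.490, P2 √(3·4)=3.464, P3 √(1·2)=1.414.
Each quota rounded against its threshold gives P1 13, P2 3, P3 2 (total 18).

P1: 13, P2: 3, P3: 2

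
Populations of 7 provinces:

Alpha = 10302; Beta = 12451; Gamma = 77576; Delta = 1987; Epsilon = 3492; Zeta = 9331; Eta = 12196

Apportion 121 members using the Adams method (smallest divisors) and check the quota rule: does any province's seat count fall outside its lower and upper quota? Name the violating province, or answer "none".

Gamma

Standard quotas: Alpha 9.789, Beta 11.832, Gamma 73.717, Delta 1.888, Epsilon 3.318, Zeta 8.867, Eta 11.589.
Adams allocation: Alpha 10, Beta 12, Gamma 72, Delta 2, Epsilon 4, Zeta 9, Eta 12.
Gamma has quota 73.717 (lower 73, upper 74) but receives 72 — outside the quota interval.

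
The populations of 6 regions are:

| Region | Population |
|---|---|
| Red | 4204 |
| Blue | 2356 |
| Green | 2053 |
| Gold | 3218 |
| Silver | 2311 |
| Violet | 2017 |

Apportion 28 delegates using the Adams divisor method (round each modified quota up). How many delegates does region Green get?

Standard divisor 16159/28 ≈ 577.107; standard quotas: Red 7.285, Blue 4.082, Green 3.557, Gold 5.576, Silver 4.004, Violet 3.495.
Rounding up gives 8, 5, 4, 6, 5, 4 = 32 seats, so the divisor must be adjusted.
With modified divisor 660: modified quotas Red 6.370, Blue 3.570, Green 3.111, Gold 4.876, Silver 3.502, Violet 3.056.
Rounding up: Red 7, Blue 4, Green 4, Gold 5, Silver 4, Violet 4 (total 28).
Green receives 4.

4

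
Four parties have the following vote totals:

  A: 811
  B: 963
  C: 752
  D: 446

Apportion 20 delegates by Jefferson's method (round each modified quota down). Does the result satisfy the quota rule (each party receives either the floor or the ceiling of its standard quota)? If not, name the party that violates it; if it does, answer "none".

Standard quotas: A 5.458, B 6.480, C 5.061, D 3.001.
Jefferson allocation: A 5, B 7, C 5, D 3.
Every allocation lies between the lower and upper quota.

none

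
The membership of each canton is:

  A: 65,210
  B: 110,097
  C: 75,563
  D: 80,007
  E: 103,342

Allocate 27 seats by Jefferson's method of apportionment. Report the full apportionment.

Standard divisor 434219/27 ≈ 16082.185; standard quotas: A 4.055, B 6.846, C 4.699, D 4.975, E 6.426.
Rounding down gives 4, 6, 4, 4, 6 = 24 seats, so the divisor must be adjusted.
With modified divisor 14900: modified quotas A 4.377, B 7.389, C 5.071, D 5.370, E 6.936.
Rounding down: A 4, B 7, C 5, D 5, E 6 (total 27).

A 4; B 7; C 5; D 5; E 6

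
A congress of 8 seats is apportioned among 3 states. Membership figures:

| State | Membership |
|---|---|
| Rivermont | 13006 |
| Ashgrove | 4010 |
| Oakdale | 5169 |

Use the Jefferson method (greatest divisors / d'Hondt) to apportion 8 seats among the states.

Rivermont: 5, Ashgrove: 1, Oakdale: 2

Standard divisor 22185/8 ≈ 2773.125; standard quotas: Rivermont 4.690, Ashgrove 1.446, Oakdale 1.864.
Rounding down gives 4, 1, 1 = 6 seats, so the divisor must be adjusted.
With modified divisor 2400: modified quotas Rivermont 5.419, Ashgrove 1.671, Oakdale 2.154.
Rounding down: Rivermont 5, Ashgrove 1, Oakdale 2 (total 8).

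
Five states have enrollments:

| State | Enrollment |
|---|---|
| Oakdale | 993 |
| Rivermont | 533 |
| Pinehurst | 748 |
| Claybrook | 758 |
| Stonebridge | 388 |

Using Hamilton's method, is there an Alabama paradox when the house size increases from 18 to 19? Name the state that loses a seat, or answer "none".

none

At 18 seats: Oakdale 5, Rivermont 3, Pinehurst 4, Claybrook 4, Stonebridge 2.
At 19 seats: Oakdale 6, Rivermont 3, Pinehurst 4, Claybrook 4, Stonebridge 2.
No state's allocation decreased.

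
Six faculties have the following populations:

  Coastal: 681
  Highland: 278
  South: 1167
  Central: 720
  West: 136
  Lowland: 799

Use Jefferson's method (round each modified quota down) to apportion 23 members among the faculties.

Coastal=4, Highland=1, South=8, Central=5, West=0, Lowland=5

Standard divisor 3781/23 ≈ 164.391; standard quotas: Coastal 4.143, Highland 1.691, South 7.099, Central 4.380, West 0.827, Lowland 4.860.
Rounding down gives 4, 1, 7, 4, 0, 4 = 20 seats, so the divisor must be adjusted.
With modified divisor 142: modified quotas Coastal 4.796, Highland 1.958, South 8.218, Central 5.070, West 0.958, Lowland 5.627.
Rounding down: Coastal 4, Highland 1, South 8, Central 5, West 0, Lowland 5 (total 23).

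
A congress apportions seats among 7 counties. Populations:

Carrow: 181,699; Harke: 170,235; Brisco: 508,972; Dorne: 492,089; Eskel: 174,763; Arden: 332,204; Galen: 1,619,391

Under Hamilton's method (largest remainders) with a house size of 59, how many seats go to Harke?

The standard divisor is 3479353/59 ≈ 58972.085.
Standard quotas: Carrow 3.0811, Harke 2.8867, Brisco 8.6307, Dorne 8.3444, Eskel 2.9635, Arden 5.6332, Galen 27.4603.
Lower quotas: Carrow 3, Harke 2, Brisco 8, Dorne 8, Eskel 2, Arden 5, Galen 27 (sum 55, leaving 4 seats).
Remainders in descending order: Eskel 0.9635, Harke 0.8867, Arden 0.6332, Brisco 0.6307, Galen 0.4603, Dorne 0.3444, Carrow 0.0811.
Largest remainders: Eskel, Harke, Arden, Brisco receive the extra seats.
Harke receives 3.

3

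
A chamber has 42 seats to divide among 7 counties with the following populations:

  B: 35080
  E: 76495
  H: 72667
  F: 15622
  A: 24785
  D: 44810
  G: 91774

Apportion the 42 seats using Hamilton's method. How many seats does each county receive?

The standard divisor is 361233/42 ≈ 8600.786.
Standard quotas: B 4.0787, E 8.8940, H 8.4489, F 1.8163, A 2.8817, D 5.2100, G 10.6704.
Lower quotas: B 4, E 8, H 8, F 1, A 2, D 5, G 10 (sum 38, leaving 4 seats).
Remainders in descending order: E 0.8940, A 0.8817, F 0.8163, G 0.6704, H 0.4489, D 0.2100, B 0.0787.
The surplus seats go to E, A, F, G.

B: 4, E: 9, H: 8, F: 2, A: 3, D: 5, G: 11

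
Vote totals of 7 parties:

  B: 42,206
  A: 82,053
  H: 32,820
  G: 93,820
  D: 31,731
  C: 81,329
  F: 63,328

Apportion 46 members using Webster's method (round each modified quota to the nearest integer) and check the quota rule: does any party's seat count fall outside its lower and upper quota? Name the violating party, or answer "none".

none

Standard quotas: B 4.544, A 8.833, H 3.533, G 10.100, D 3.416, C 8.756, F 6.818.
Webster allocation: B 5, A 9, H 3, G 10, D 3, C 9, F 7.
Every allocation lies between the lower and upper quota.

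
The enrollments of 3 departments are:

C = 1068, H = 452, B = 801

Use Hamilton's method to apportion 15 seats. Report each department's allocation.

C 7, H 3, B 5

Standard divisor: 2321 ÷ 15 ≈ 154.733.
Standard quotas: C 6.902, H 2.921, B 5.177.
Lower quotas: C 6, H 2, B 5 (sum 13, leaving 2 seats).
Remainders in descending order: H 0.921, C 0.902, B 0.177.
Largest remainders: H, C receive the extra seats.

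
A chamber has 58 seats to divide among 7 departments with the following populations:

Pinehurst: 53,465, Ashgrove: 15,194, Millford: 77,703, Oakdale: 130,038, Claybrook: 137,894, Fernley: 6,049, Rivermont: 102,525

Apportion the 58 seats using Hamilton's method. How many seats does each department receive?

Pinehurst 6, Ashgrove 2, Millford 9, Oakdale 14, Claybrook 15, Fernley 1, Rivermont 11

The standard divisor is 522868/58 ≈ 9014.966.
Standard quotas: Pinehurst 5.9307, Ashgrove 1.6854, Millford 8.6193, Oakdale 14.4247, Claybrook 15.2961, Fernley 0.6710, Rivermont 11.3728.
Lower quotas: Pinehurst 5, Ashgrove 1, Millford 8, Oakdale 14, Claybrook 15, Fernley 0, Rivermont 11 (sum 54, leaving 4 seats).
Remainders in descending order: Pinehurst 0.9307, Ashgrove 0.6854, Fernley 0.6710, Millford 0.6193, Oakdale 0.4247, Rivermont 0.3728, Claybrook 0.2961.
Largest remainders: Pinehurst, Ashgrove, Fernley, Millford receive the extra seats.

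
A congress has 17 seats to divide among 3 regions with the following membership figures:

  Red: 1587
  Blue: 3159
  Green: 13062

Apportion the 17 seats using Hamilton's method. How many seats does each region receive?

Red 2; Blue 3; Green 12

The standard divisor is 17808/17 ≈ 1047.529.
Standard quotas: Red 1.5150, Blue 3.0157, Green 12.4693.
Lower quotas: Red 1, Blue 3, Green 12 (sum 16, leaving 1 seat).
Remainders in descending order: Red 0.5150, Green 0.4693, Blue 0.0157.
Largest remainder: Red receives the extra seat.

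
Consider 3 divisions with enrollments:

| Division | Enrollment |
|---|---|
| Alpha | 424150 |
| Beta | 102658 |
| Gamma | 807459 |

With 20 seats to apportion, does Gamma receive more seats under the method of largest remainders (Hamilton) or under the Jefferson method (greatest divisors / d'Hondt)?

Hamilton: Alpha 6, Beta 2, Gamma 12.
Jefferson: Alpha 6, Beta 1, Gamma 13.
Gamma gets 12 under Hamilton and 13 under Jefferson.

Jefferson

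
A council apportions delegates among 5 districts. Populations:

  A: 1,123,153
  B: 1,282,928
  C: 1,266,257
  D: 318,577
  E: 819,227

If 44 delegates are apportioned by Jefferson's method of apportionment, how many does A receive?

Standard divisor 4810142/44 ≈ 109321.409; standard quotas: A 10.274, B 11.735, C 11.583, D 2.914, E 7.494.
Rounding down gives 10, 11, 11, 2, 7 = 41 seats, so the divisor must be adjusted.
With modified divisor 104000: modified quotas A 10.800, B 12.336, C 12.176, D 3.063, E 7.877.
Rounding down: A 10, B 12, C 12, D 3, E 7 (total 44).
A receives 10.

10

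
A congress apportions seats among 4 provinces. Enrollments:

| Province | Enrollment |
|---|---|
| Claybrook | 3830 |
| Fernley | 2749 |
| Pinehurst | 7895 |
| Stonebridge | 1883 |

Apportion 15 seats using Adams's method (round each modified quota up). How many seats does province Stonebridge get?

2

Standard divisor 16357/15 ≈ 1090.467; standard quotas: Claybrook 3.512, Fernley 2.521, Pinehurst 7.240, Stonebridge 1.727.
Rounding up gives 4, 3, 8, 2 = 17 seats, so the divisor must be adjusted.
With modified divisor 1300: modified quotas Claybrook 2.946, Fernley 2.115, Pinehurst 6.073, Stonebridge 1.448.
Rounding up: Claybrook 3, Fernley 3, Pinehurst 7, Stonebridge 2 (total 15).
Stonebridge receives 2.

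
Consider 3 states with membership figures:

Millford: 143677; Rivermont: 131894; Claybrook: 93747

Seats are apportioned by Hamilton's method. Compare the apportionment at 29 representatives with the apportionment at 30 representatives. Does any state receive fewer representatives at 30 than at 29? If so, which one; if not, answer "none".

At 29 seats: Millford 11, Rivermont 10, Claybrook 8.
At 30 seats: Millford 12, Rivermont 11, Claybrook 7.
Claybrook drops from 8 to 7.

Claybrook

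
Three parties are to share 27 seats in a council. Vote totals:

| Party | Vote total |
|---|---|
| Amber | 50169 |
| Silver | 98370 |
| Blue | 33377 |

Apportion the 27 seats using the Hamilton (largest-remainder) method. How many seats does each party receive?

Amber 7, Silver 15, Blue 5

The standard divisor is 181916/27 ≈ 6737.63.
Standard quotas: Amber 7.4461, Silver 14.6001, Blue 4.9538.
Lower quotas: Amber 7, Silver 14, Blue 4 (sum 25, leaving 2 seats).
Remainders in descending order: Blue 0.9538, Silver 0.6001, Amber 0.4461.
Largest remainders: Blue, Silver receive the extra seats.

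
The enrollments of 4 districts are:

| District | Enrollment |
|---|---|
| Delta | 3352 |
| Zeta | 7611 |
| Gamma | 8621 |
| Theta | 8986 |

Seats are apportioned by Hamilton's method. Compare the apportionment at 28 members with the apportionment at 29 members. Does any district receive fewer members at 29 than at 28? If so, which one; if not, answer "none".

none

At 28 seats: Delta 3, Zeta 8, Gamma 8, Theta 9.
At 29 seats: Delta 3, Zeta 8, Gamma 9, Theta 9.
No district's allocation decreased.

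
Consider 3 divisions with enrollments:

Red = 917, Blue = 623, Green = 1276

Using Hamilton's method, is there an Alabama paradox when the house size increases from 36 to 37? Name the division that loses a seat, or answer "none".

At 36 seats: Red 12, Blue 8, Green 16.
At 37 seats: Red 12, Blue 8, Green 17.
No division's allocation decreased.

none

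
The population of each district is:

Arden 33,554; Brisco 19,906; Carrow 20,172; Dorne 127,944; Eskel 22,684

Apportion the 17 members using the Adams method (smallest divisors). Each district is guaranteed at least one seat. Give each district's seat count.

Arden 3, Brisco 2, Carrow 2, Dorne 8, Eskel 2

Standard divisor 224260/17 ≈ 13191.765; standard quotas: Arden 2.544, Brisco 1.509, Carrow 1.529, Dorne 9.699, Eskel 1.720.
Rounding up gives 3, 2, 2, 10, 2 = 19 seats, so the divisor must be adjusted.
With modified divisor 16400: modified quotas Arden 2.046, Brisco 1.214, Carrow 1.230, Dorne 7.801, Eskel 1.383.
Rounding up: Arden 3, Brisco 2, Carrow 2, Dorne 8, Eskel 2 (total 17).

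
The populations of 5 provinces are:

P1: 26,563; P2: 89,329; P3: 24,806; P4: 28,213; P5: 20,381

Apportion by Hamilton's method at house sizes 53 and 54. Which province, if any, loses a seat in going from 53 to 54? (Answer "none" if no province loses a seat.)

At 53 seats: P1 7, P2 25, P3 7, P4 8, P5 6.
At 54 seats: P1 8, P2 25, P3 7, P4 8, P5 6.
No province's allocation decreased.

none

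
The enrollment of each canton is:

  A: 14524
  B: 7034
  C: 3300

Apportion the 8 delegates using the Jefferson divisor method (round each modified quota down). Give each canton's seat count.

Standard divisor 24858/8 ≈ 3107.25; standard quotas: A 4.674, B 2.264, C 1.062.
Rounding down gives 4, 2, 1 = 7 seats, so the divisor must be adjusted.
With modified divisor 2700: modified quotas A 5.379, B 2.605, C 1.222.
Rounding down: A 5, B 2, C 1 (total 8).

A=5, B=2, C=1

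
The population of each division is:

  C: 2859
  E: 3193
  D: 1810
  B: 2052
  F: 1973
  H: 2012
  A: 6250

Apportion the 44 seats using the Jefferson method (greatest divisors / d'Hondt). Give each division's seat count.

Standard divisor 20149/44 ≈ 457.932; standard quotas: C 6.243, E 6.973, D 3.953, B 4.481, F 4.309, H 4.394, A 13.648.
Rounding down gives 6, 6, 3, 4, 4, 4, 13 = 40 seats, so the divisor must be adjusted.
With modified divisor 414: modified quotas C 6.906, E 7.713, D 4.372, B 4.957, F 4.766, H 4.860, A 15.097.
Rounding down: C 6, E 7, D 4, B 4, F 4, H 4, A 15 (total 44).

C 6, E 7, D 4, B 4, F 4, H 4, A 15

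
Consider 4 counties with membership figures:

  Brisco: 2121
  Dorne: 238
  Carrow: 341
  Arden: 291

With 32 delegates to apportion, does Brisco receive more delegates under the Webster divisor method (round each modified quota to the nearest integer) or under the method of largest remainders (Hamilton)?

Hamilton

Webster: Brisco 22, Dorne 3, Carrow 4, Arden 3.
Hamilton: Brisco 23, Dorne 2, Carrow 4, Arden 3.
Brisco gets 22 under Webster and 23 under Hamilton.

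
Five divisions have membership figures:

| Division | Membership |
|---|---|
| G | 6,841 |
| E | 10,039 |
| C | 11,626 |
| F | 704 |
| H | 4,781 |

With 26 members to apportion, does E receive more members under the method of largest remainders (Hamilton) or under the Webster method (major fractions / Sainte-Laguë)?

Hamilton: G 5, E 8, C 9, F 0, H 4.
Webster: G 5, E 7, C 9, F 1, H 4.
E gets 8 under Hamilton and 7 under Webster.

Hamilton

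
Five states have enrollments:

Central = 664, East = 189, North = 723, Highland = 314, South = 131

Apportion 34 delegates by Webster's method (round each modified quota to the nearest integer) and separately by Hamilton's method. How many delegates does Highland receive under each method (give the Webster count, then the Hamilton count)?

Webster: Central 11, East 3, North 13, Highland 5, South 2.
Hamilton: Central 11, East 3, North 12, Highland 6, South 2.
Highland gets 5 under Webster and 6 under Hamilton.

5 and 6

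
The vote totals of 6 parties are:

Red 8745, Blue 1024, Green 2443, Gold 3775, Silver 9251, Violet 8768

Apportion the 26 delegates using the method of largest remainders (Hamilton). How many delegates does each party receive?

The standard divisor is 34006/26 ≈ 1307.923.
Standard quotas: Red 6.6862, Blue 0.7829, Green 1.8678, Gold 2.8863, Silver 7.0730, Violet 6.7038.
Lower quotas: Red 6, Blue 0, Green 1, Gold 2, Silver 7, Violet 6 (sum 22, leaving 4 seats).
Remainders in descending order: Gold 0.8863, Green 0.8678, Blue 0.7829, Violet 0.7038, Red 0.6862, Silver 0.0730.
The surplus seats go to Gold, Green, Blue, Violet.

Red=6, Blue=1, Green=2, Gold=3, Silver=7, Violet=7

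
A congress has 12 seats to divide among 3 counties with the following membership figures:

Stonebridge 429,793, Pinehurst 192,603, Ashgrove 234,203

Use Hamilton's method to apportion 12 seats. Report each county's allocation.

Total 856599; standard divisor 856599/12 ≈ 71383.25.
Standard quotas: Stonebridge 6.0209, Pinehurst 2.6982, Ashgrove 3.2809.
Lower quotas: Stonebridge 6, Pinehurst 2, Ashgrove 3 (sum 11, leaving 1 seat).
Remainders in descending order: Pinehurst 0.6982, Ashgrove 0.2809, Stonebridge 0.0209.
The surplus seat goes to Pinehurst.

Stonebridge=6, Pinehurst=3, Ashgrove=3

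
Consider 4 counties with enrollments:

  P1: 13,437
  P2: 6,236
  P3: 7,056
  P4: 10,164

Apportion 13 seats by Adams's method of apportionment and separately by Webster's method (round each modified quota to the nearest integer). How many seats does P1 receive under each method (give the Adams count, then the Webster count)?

4 and 5

Adams: P1 4, P2 2, P3 3, P4 4.
Webster: P1 5, P2 2, P3 2, P4 4.
P1 gets 4 under Adams and 5 under Webster.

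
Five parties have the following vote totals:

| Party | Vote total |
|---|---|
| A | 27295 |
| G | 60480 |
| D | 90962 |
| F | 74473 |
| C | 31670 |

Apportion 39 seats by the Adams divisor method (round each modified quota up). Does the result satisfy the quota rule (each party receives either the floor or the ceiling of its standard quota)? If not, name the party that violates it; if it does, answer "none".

none

Standard quotas: A 3.737, G 8.280, D 12.453, F 10.195, C 4.336.
Adams allocation: A 4, G 8, D 12, F 10, C 5.
Every allocation lies between the lower and upper quota.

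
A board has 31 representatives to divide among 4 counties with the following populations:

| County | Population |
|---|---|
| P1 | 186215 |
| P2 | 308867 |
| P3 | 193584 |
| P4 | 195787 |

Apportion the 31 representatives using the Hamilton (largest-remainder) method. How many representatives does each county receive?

P1 6, P2 11, P3 7, P4 7

The standard divisor is 884453/31 ≈ 28530.742.
Standard quotas: P1 6.5268, P2 10.8258, P3 6.7851, P4 6.8623.
Lower quotas: P1 6, P2 10, P3 6, P4 6 (sum 28, leaving 3 seats).
Remainders in descending order: P4 0.8623, P2 0.8258, P3 0.7851, P1 0.5268.
The surplus seats go to P4, P2, P3.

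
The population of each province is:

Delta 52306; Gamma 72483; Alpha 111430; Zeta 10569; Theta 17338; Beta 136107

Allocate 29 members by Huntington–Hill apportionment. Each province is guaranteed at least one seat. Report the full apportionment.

With divisor 13790: modified quotas Delta 3.793, Gamma 5.256, Alpha 8.080, Zeta 0.766, Theta 1.257, Beta 9.870.
Geometric-mean thresholds: Delta √(3·4)=3.464, Gamma √(5·6)=5.477, Alpha √(8·9)=8.485, Zeta (min 1), Theta √(1·2)=1.414, Beta √(9·10)=9.487.
Each quota rounded against its threshold gives Delta 4, Gamma 5, Alpha 8, Zeta 1, Theta 1, Beta 10 (total 29).

Delta 4, Gamma 5, Alpha 8, Zeta 1, Theta 1, Beta 10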